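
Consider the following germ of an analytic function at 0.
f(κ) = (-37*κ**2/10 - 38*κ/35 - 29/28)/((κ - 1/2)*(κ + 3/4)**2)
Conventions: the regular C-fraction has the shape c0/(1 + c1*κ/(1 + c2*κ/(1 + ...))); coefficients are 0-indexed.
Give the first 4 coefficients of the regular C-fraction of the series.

The regular C-fraction coefficients are [232/63, -166/435, -636547/36105, 2908933015/158500203].

Taylor coefficients (expand at 0): a_0 = 232/63, a_1 = 1328/945, a_2 = 4784/189, a_3 = 10336/8505.
c0 = a_0 = 232/63. Peel one level at a time: if S = 1 + c*κ/S' with S'(0) = 1, then c is the κ-coefficient of S and S' = c*κ/(S - 1).
S_1 = c0/f = 1 + (-166/435)*κ + (-1273094/189225)*κ^2 + ...; c1 = -166/435.
S_2 = c1*κ/(S_1 - 1) = 1 + (-636547/36105)*κ + (20061607/62001)*κ^2 + ...; c2 = -636547/36105.
S_3 = c2*κ/(S_2 - 1) = 1 + (2908933015/158500203)*κ + ...; c3 = 2908933015/158500203.


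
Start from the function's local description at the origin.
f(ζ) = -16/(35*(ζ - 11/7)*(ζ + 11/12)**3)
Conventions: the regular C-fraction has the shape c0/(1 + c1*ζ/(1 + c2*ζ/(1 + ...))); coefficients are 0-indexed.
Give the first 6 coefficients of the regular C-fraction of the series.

Taylor coefficients (expand at 0): a_0 = 27648/73205, a_1 = -801792/805255, a_2 = 18275328/8857805, a_3 = -349830144/97435855, a_4 = 6150822912/1071794405, a_5 = -101418089472/11789738455.
c0 = a_0 = 27648/73205. Peel one level at a time: if S = 1 + c*ζ/S' with S'(0) = 1, then c is the ζ-coefficient of S and S' = c*ζ/(S - 1).
S_1 = c0/f = 1 + (29/11)*ζ + (180/121)*ζ^2 + ...; c1 = 29/11.
S_2 = c1*ζ/(S_1 - 1) = 1 + (-180/319)*ζ + (69984/101761)*ζ^2 + ...; c2 = -180/319.
S_3 = c2*ζ/(S_2 - 1) = 1 + (1944/1595)*ζ + (2976/3025)*ζ^2 + ...; c3 = 1944/1595.
S_4 = c3*ζ/(S_3 - 1) = 1 + (-3596/4455)*ζ + (-138968/793881)*ζ^2 + ...; c4 = -3596/4455.
S_5 = c4*ζ/(S_4 - 1) = 1 + (-5990/27621)*ζ + ...; c5 = -5990/27621.

The regular C-fraction coefficients are [27648/73205, 29/11, -180/319, 1944/1595, -3596/4455, -5990/27621].


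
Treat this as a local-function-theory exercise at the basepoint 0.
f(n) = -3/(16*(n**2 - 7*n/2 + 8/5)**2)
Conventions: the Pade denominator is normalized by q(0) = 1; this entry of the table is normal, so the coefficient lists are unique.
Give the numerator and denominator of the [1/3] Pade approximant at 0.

Taylor coefficients needed (expand at 0): a_0 = -75/1024, a_1 = -2625/8192, a_2 = -251625/262144, a_3 = -2585625/1048576, a_4 = -392094375/67108864.
Write the denominator as Q(n) = 1 + q1*n + q2*n^2 + q3*n^3. Requiring Q*f - P = O(n^5) with deg P <= 1 kills the coefficients of n^2..n^4 in Q*f:
  n^2: a_2 + q1*a_1 + q2*a_0 = 0, i.e. -251625/262144 + (-2625/8192)*q1 + (-75/1024)*q2 = 0.
  n^3: a_3 + q1*a_2 + q2*a_1 + q3*a_0 = 0, i.e. -2585625/1048576 + (-251625/262144)*q1 + (-2625/8192)*q2 + (-75/1024)*q3 = 0.
  n^4: a_4 + q1*a_3 + q2*a_2 + q3*a_1 = 0, i.e. -392094375/67108864 + (-2585625/1048576)*q1 + (-251625/262144)*q2 + (-2625/8192)*q3 = 0.
Solving this linear system: q1 = -237/56, q2 = 1385/256, q3 = -3355/1792.
The numerator is Q*f truncated at degree 1: P0 = a_0 = -75/1024; P1 = a_1 + q1*a_0 = -75/7168.

The Pade approximant has numerator coefficients [-75/1024, -75/7168]; denominator coefficients [1, -237/56, 1385/256, -3355/1792].


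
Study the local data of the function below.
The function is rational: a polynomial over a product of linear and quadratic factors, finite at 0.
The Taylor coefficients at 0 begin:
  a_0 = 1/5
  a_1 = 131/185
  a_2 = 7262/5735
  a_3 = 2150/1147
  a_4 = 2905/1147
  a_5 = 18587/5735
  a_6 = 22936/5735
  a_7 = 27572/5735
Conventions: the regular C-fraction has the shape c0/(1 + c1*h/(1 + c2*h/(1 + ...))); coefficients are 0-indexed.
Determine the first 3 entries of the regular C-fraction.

Taylor coefficients (read off): a_0 = 1/5, a_1 = 131/185, a_2 = 7262/5735.
c0 = a_0 = 1/5. Peel one level at a time: if S = 1 + c*h/S' with S'(0) = 1, then c is the h-coefficient of S and S' = c*h/(S - 1).
S_1 = c0/f = 1 + (-131/37)*h + (263297/42439)*h^2 + ...; c1 = -131/37.
S_2 = c1*h/(S_1 - 1) = 1 + (263297/150257)*h + ...; c2 = 263297/150257.

The regular C-fraction coefficients are [1/5, -131/37, 263297/150257].


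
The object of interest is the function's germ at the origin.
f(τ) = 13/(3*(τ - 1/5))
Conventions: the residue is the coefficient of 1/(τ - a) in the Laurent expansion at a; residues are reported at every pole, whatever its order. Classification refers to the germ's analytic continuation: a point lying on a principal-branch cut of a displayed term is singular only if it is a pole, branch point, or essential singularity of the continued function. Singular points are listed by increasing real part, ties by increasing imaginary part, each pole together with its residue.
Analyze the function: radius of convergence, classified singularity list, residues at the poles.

Radius of convergence at 0: 1/5.
At 1/5: a pole of order 1; residue 13/3.

Denominator factor (τ - 1/5): pole of order 1 at 1/5, modulus 1/5.
The radius of convergence is the smallest modulus among the singular points: 1/5.
At the order-1 pole 1/5 set g(τ) = (τ - (1/5))*f(τ) = 13/3.
Simple pole: residue = g(a) at a = 1/5, which is 13/3.


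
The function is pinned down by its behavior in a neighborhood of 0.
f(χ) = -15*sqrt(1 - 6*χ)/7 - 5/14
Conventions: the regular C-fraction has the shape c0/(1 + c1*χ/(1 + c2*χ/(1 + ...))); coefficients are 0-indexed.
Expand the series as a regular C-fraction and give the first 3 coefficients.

The regular C-fraction coefficients are [-5/2, 18/7, -57/14].

Taylor coefficients (expand at 0): a_0 = -5/2, a_1 = 45/7, a_2 = 135/14.
c0 = a_0 = -5/2. Peel one level at a time: if S = 1 + c*χ/S' with S'(0) = 1, then c is the χ-coefficient of S and S' = c*χ/(S - 1).
S_1 = c0/f = 1 + (18/7)*χ + (513/49)*χ^2 + ...; c1 = 18/7.
S_2 = c1*χ/(S_1 - 1) = 1 + (-57/14)*χ + ...; c2 = -57/14.


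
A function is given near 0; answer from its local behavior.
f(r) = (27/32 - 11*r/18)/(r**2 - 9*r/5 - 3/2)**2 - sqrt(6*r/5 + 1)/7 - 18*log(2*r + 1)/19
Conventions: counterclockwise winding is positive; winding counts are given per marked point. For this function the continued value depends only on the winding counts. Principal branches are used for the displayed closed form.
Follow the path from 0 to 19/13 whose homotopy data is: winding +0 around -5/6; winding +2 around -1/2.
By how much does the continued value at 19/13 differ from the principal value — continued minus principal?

The rational part is single-valued and drops out of the difference; each branch term changes only by its own monodromy.
(-1/7)*sqrt(1 - r/(-5/6)): winding +0 is even, the square root returns to the same sheet, contribution 0.
(-18/19)*log(1 - r/(-1/2)): each positive loop around -1/2 adds 2*pi*i to the log, so winding +2 contributes (-18/19)*(2)*2*pi*i = -(72/19)*pi*i.
Summing the contributions at r = 19/13 gives -(72/19)*pi*i.

Continued minus principal equals -(72/19)*pi*i.


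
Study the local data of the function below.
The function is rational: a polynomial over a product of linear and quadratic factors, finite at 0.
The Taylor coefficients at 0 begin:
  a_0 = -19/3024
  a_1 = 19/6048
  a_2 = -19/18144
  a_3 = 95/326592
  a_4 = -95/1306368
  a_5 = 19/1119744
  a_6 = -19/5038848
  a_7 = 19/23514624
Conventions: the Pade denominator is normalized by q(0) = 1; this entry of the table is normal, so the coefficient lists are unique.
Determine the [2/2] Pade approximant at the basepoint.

Taylor coefficients needed (read off): a_0 = -19/3024, a_1 = 19/6048, a_2 = -19/18144, a_3 = 95/326592, a_4 = -95/1306368.
Write the denominator as Q(γ) = 1 + q1*γ + q2*γ^2. Requiring Q*f - P = O(γ^5) with deg P <= 2 kills the coefficients of γ^3..γ^4 in Q*f:
  γ^3: a_3 + q1*a_2 + q2*a_1 = 0, i.e. 95/326592 + (-19/18144)*q1 + (19/6048)*q2 = 0.
  γ^4: a_4 + q1*a_3 + q2*a_2 = 0, i.e. -95/1306368 + (95/326592)*q1 + (-19/18144)*q2 = 0.
Solving this linear system: q1 = 5/12, q2 = 5/108.
The numerator is Q*f truncated at degree 2: P0 = a_0 = -19/3024; P1 = a_1 + q1*a_0 = 19/36288; P2 = a_2 + q1*a_1 + q2*a_0 = -19/653184.

The Pade approximant has numerator coefficients [-19/3024, 19/36288, -19/653184]; denominator coefficients [1, 5/12, 5/108].


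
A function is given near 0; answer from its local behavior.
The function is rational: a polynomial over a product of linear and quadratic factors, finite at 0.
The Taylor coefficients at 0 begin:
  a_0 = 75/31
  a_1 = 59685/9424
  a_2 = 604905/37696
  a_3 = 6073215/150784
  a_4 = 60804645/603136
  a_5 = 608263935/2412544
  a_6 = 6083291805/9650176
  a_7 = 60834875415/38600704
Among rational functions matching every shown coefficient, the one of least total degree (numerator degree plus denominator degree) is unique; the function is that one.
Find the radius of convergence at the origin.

The radius of convergence is 2/5.

No rational of total degree below 3 reproduces all 8 coefficients; solving the [1/2] Pade equations on them gives f(x) = (40/31 - 31*x/38)/((x - 4/3)*(x - 2/5)), whose expansion matches every shown term.
Denominator factor (x - 4/3): pole of order 1 at 4/3, modulus 4/3.
Denominator factor (x - 2/5): pole of order 1 at 2/5, modulus 2/5.
The radius of convergence is the smallest modulus among the singular points: 2/5.


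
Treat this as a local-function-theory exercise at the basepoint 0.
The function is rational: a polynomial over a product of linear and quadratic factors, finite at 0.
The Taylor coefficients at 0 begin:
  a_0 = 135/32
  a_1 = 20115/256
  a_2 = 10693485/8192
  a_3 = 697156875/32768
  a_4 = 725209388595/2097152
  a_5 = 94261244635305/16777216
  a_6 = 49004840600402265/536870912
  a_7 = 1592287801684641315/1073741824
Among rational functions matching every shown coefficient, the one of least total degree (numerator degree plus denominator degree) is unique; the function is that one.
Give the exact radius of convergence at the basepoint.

No rational of total degree below 6 reproduces all 8 coefficients; solving the [0/6] Pade equations on them gives f(ζ) = -5/(6*(ζ**2 + 7*ζ/6 - 8/9)**2*(ζ**2 + 4*ζ - 1/4)), whose expansion matches every shown term.
Denominator factor (ζ**2 + 7*ζ/6 - 8/9)^2: discriminant 59/12, real irrational roots -7/12 + (1/12)*sqrt(177) and -7/12 - (1/12)*sqrt(177); poles of order 2, moduli -7/12 + (1/12)*sqrt(177) and 7/12 + (1/12)*sqrt(177).
Denominator factor (ζ**2 + 4*ζ - 1/4): discriminant 17, real irrational roots -2 + (1/2)*sqrt(17) and -2 - (1/2)*sqrt(17); poles of order 1, moduli -2 + (1/2)*sqrt(17) and 2 + (1/2)*sqrt(17).
The radius of convergence is the smallest modulus among the singular points: -2 + (1/2)*sqrt(17).

The radius of convergence is -2 + (1/2)*sqrt(17).


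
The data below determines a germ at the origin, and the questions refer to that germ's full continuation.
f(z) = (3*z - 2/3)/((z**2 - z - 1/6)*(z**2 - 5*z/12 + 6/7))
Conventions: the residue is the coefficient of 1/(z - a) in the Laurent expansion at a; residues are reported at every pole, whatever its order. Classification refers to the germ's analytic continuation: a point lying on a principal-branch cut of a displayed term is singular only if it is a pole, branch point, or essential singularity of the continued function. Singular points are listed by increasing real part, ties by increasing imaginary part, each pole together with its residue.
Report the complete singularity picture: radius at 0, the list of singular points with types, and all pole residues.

Radius of convergence at 0: -1/2 + (1/6)*sqrt(15).
At 1/2 - (1/6)*sqrt(15): a pole of order 1; residue 73248/67259 - (3108/67259)*sqrt(15).
At (5/24) - ((1/168)*sqrt(22967))*i: a pole of order 1; residue (-73248/67259) - ((699216/220676779)*sqrt(22967))*i.
At (5/24) + ((1/168)*sqrt(22967))*i: a pole of order 1; residue (-73248/67259) + ((699216/220676779)*sqrt(22967))*i.
At 1/2 + (1/6)*sqrt(15): a pole of order 1; residue 73248/67259 + (3108/67259)*sqrt(15).


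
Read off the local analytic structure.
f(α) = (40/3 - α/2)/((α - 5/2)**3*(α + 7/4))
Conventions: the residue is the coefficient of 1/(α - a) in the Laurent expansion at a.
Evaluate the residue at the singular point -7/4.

At the order-1 pole -7/4 set g(α) = (α - (-7/4))*f(α) = (40/3 - α/2)/(α - 5/2)**3.
Simple pole: residue = g(a) at a = -7/4, which is -2728/14739.

The residue is -2728/14739.


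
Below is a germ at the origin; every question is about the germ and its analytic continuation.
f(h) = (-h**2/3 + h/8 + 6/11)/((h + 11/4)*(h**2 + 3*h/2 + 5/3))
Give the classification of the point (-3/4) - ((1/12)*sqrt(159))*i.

The point is a pole of order 1.

The denominator factor h**2 + 3*h/2 + 5/3 vanishes at (-3/4) - ((1/12)*sqrt(159))*i and appears to the power 1; the numerator there equals (2003/3168) - ((5/96)*sqrt(159))*i, nonzero, and no other factor vanishes.
Hence a pole whose order is the multiplicity, 1.


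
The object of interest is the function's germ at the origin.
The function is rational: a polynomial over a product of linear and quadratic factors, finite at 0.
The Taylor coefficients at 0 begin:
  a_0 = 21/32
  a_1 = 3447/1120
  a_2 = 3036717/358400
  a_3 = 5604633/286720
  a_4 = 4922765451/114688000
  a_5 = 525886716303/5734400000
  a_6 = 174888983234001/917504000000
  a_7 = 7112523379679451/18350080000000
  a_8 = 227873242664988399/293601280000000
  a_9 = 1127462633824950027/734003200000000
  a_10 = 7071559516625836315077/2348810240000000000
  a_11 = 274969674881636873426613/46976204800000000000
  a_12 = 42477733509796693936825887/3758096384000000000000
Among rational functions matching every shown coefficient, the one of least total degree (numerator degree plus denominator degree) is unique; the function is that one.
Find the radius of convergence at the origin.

No rational of total degree below 11 reproduces all 13 coefficients; solving the [1/10] Pade equations on them gives f(r) = (7/3 - 33*r/14)/((r**2 - 7*r/4 + 2/3)**2*(r**2 - 3*r/10 + 2)**3), whose expansion matches every shown term.
Denominator factor (r**2 - 7*r/4 + 2/3)^2: discriminant 19/48, real irrational roots 7/8 + (1/24)*sqrt(57) and 7/8 - (1/24)*sqrt(57); poles of order 2, moduli 7/8 + (1/24)*sqrt(57) and 7/8 - (1/24)*sqrt(57).
Denominator factor (r**2 - 3*r/10 + 2)^3: discriminant -791/100, complex-conjugate roots (3/20) + ((1/20)*sqrt(791))*i and (3/20) - ((1/20)*sqrt(791))*i; poles of order 3, moduli sqrt(2) and sqrt(2).
The radius of convergence is the smallest modulus among the singular points: 7/8 - (1/24)*sqrt(57).

The radius of convergence is 7/8 - (1/24)*sqrt(57).


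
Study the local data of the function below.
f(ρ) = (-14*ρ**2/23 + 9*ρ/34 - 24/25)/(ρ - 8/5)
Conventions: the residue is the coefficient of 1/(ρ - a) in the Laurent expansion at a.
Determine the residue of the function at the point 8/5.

At the order-1 pole 8/5 set g(ρ) = (ρ - (8/5))*f(ρ) = -14*ρ**2/23 + 9*ρ/34 - 24/25.
Simple pole: residue = g(a) at a = 8/5, which is -20476/9775.

The residue is -20476/9775.


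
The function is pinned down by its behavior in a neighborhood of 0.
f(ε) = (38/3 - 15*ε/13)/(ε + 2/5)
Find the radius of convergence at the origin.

Denominator factor (ε + 2/5): pole of order 1 at -2/5, modulus 2/5.
The radius of convergence is the smallest modulus among the singular points: 2/5.

The radius of convergence is 2/5.


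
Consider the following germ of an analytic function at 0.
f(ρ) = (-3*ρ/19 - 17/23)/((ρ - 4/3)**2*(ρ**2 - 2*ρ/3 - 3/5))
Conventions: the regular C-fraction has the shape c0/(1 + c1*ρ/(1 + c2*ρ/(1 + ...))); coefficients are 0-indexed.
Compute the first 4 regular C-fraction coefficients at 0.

The regular C-fraction coefficients are [255/368, -3503/5814, -39693615/9051752, 428751078237/74158257784].

Taylor coefficients (expand at 0): a_0 = 255/368, a_1 = 17515/41952, a_2 = 6289885/3020544, a_3 = -2701985/13592448.
c0 = a_0 = 255/368. Peel one level at a time: if S = 1 + c*ρ/S' with S'(0) = 1, then c is the ρ-coefficient of S and S' = c*ρ/(S - 1).
S_1 = c0/f = 1 + (-3503/5814)*ρ + (-13231205/5007792)*ρ^2 + ...; c1 = -3503/5814.
S_2 = c1*ρ/(S_1 - 1) = 1 + (-39693615/9051752)*ρ + (19911040785/785344576)*ρ^2 + ...; c2 = -39693615/9051752.
S_3 = c2*ρ/(S_2 - 1) = 1 + (428751078237/74158257784)*ρ + ...; c3 = 428751078237/74158257784.


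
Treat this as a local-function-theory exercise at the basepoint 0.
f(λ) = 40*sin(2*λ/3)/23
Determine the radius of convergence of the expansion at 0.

The factor sin(2*λ/3) is entire and contributes no finite singular point.
The polynomial part has no poles.
No finite singular points: the Taylor series at 0 converges everywhere.

The radius of convergence is infinite.


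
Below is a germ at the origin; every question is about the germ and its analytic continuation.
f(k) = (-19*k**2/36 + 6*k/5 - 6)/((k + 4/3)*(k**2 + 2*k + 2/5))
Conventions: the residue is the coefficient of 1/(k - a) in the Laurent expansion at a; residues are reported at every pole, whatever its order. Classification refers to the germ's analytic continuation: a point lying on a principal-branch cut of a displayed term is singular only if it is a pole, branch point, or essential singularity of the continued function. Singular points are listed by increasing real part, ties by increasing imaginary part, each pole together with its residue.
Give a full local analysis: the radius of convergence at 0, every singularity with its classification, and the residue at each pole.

Denominator factor (k + 4/3): pole of order 1 at -4/3, modulus 4/3.
Denominator factor (k**2 + 2*k + 2/5): discriminant 12/5, real irrational roots -1 + (1/5)*sqrt(15) and -1 - (1/5)*sqrt(15); poles of order 1, moduli 1 - (1/5)*sqrt(15) and 1 + (1/5)*sqrt(15).
The radius of convergence is the smallest modulus among the singular points: 1 - (1/5)*sqrt(15).
The factor k**2 + 2*k + 2/5 splits as (k - a)(k - a') with a = -1 - (1/5)*sqrt(15), a' = -1 + (1/5)*sqrt(15). At the order-1 pole a set g(k) = (k - a)*f(k) = [(-19*k**2/36 + 6*k/5 - 6)/(k + 4/3)] / (k - a').
Simple pole: residue = g(a) at a = -1 - (1/5)*sqrt(15), which is -2375/264 - (5447/3960)*sqrt(15).
At the order-1 pole -4/3 set g(k) = (k - (-4/3))*f(k) = (-19*k**2/36 + 6*k/5 - 6)/(k**2 + 2*k + 2/5).
Simple pole: residue = g(a) at a = -4/3, which is 1729/99.
The factor k**2 + 2*k + 2/5 splits as (k - a)(k - a') with a = -1 + (1/5)*sqrt(15), a' = -1 - (1/5)*sqrt(15). At the order-1 pole a set g(k) = (k - a)*f(k) = [(-19*k**2/36 + 6*k/5 - 6)/(k + 4/3)] / (k - a').
Simple pole: residue = g(a) at a = -1 + (1/5)*sqrt(15), which is -2375/264 + (5447/3960)*sqrt(15).
List the singular points by increasing real part (a conjugate pair: the negative imaginary part first).

Radius of convergence at 0: 1 - (1/5)*sqrt(15).
At -1 - (1/5)*sqrt(15): a pole of order 1; residue -2375/264 - (5447/3960)*sqrt(15).
At -4/3: a pole of order 1; residue 1729/99.
At -1 + (1/5)*sqrt(15): a pole of order 1; residue -2375/264 + (5447/3960)*sqrt(15).


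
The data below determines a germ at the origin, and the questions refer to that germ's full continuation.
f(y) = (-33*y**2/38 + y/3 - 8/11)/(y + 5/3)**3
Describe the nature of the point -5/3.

The point is a pole of order 3.

The denominator factor y + 5/3 vanishes at -5/3 and appears to the power 3; the numerator there equals -13901/3762, nonzero, and no other factor vanishes.
Hence a pole whose order is the multiplicity, 3.


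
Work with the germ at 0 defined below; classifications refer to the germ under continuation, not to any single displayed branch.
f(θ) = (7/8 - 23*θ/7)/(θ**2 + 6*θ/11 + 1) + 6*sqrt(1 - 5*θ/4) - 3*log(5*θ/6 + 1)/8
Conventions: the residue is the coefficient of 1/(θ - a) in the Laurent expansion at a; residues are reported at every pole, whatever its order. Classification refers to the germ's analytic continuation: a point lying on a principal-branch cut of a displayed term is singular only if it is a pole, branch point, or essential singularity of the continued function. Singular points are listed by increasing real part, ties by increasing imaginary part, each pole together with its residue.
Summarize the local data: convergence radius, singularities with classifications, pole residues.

Denominator factor (θ**2 + 6*θ/11 + 1): discriminant -448/121, complex-conjugate roots (-3/11) + ((4/11)*sqrt(7))*i and (-3/11) - ((4/11)*sqrt(7))*i; poles of order 1, moduli 1 and 1.
Branch term (6)*sqrt(1 - θ/(4/5)): its argument vanishes at θ = 4/5, a square-root branch point, modulus 4/5.
Branch term (-3/8)*log(1 - θ/(-6/5)): its argument vanishes at θ = -6/5, a logarithmic branch point, modulus 6/5.
The radius of convergence is the smallest modulus among the singular points: 4/5.
The branch terms are analytic at (-3/11) - ((4/11)*sqrt(7))*i and contribute nothing to the residue; only the rational part matters.
The factor θ**2 + 6*θ/11 + 1 splits as (θ - a)(θ - a') with a = (-3/11) - ((4/11)*sqrt(7))*i, a' = (-3/11) + ((4/11)*sqrt(7))*i. At the order-1 pole a set g(θ) = (θ - a)*(rational part) = [7/8 - 23*θ/7] / (θ - a').
Simple pole: residue = g(a) at a = (-3/11) - ((4/11)*sqrt(7))*i, which is (-23/14) + ((1091/3136)*sqrt(7))*i.
The branch terms are analytic at (-3/11) + ((4/11)*sqrt(7))*i and contribute nothing to the residue; only the rational part matters.
The factor θ**2 + 6*θ/11 + 1 splits as (θ - a)(θ - a') with a = (-3/11) + ((4/11)*sqrt(7))*i, a' = (-3/11) - ((4/11)*sqrt(7))*i. At the order-1 pole a set g(θ) = (θ - a)*(rational part) = [7/8 - 23*θ/7] / (θ - a').
Simple pole: residue = g(a) at a = (-3/11) + ((4/11)*sqrt(7))*i, which is (-23/14) - ((1091/3136)*sqrt(7))*i.
List the singular points by increasing real part (a conjugate pair: the negative imaginary part first).

Radius of convergence at 0: 4/5.
At -6/5: a logarithmic branch point.
At (-3/11) - ((4/11)*sqrt(7))*i: a pole of order 1; residue (-23/14) + ((1091/3136)*sqrt(7))*i.
At (-3/11) + ((4/11)*sqrt(7))*i: a pole of order 1; residue (-23/14) - ((1091/3136)*sqrt(7))*i.
At 4/5: an algebraic (square-root) branch point.


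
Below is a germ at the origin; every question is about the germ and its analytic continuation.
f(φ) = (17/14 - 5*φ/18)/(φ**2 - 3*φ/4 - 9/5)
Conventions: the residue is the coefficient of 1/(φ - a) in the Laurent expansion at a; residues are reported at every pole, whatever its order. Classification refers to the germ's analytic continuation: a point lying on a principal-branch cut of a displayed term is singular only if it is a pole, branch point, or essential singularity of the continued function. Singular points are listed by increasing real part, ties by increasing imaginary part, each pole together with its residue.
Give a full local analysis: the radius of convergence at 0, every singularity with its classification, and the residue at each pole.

Denominator factor (φ**2 - 3*φ/4 - 9/5): discriminant 621/80, real irrational roots 3/8 + (3/40)*sqrt(345) and 3/8 - (3/40)*sqrt(345); poles of order 1, moduli 3/8 + (3/40)*sqrt(345) and -3/8 + (3/40)*sqrt(345).
The radius of convergence is the smallest modulus among the singular points: -3/8 + (3/40)*sqrt(345).
The factor φ**2 - 3*φ/4 - 9/5 splits as (φ - a)(φ - a') with a = 3/8 - (3/40)*sqrt(345), a' = 3/8 + (3/40)*sqrt(345). At the order-1 pole a set g(φ) = (φ - a)*f(φ) = [17/14 - 5*φ/18] / (φ - a').
Simple pole: residue = g(a) at a = 3/8 - (3/40)*sqrt(345), which is -5/36 - (373/17388)*sqrt(345).
The factor φ**2 - 3*φ/4 - 9/5 splits as (φ - a)(φ - a') with a = 3/8 + (3/40)*sqrt(345), a' = 3/8 - (3/40)*sqrt(345). At the order-1 pole a set g(φ) = (φ - a)*f(φ) = [17/14 - 5*φ/18] / (φ - a').
Simple pole: residue = g(a) at a = 3/8 + (3/40)*sqrt(345), which is -5/36 + (373/17388)*sqrt(345).
List the singular points by increasing real part (a conjugate pair: the negative imaginary part first).

Radius of convergence at 0: -3/8 + (3/40)*sqrt(345).
At 3/8 - (3/40)*sqrt(345): a pole of order 1; residue -5/36 - (373/17388)*sqrt(345).
At 3/8 + (3/40)*sqrt(345): a pole of order 1; residue -5/36 + (373/17388)*sqrt(345).


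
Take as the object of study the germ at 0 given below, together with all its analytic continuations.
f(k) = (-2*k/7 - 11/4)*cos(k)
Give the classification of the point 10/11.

There is no denominator, hence no pole anywhere.
The factor cos(k) is entire.
So the germ continues analytically to 10/11.

The point is a regular point.


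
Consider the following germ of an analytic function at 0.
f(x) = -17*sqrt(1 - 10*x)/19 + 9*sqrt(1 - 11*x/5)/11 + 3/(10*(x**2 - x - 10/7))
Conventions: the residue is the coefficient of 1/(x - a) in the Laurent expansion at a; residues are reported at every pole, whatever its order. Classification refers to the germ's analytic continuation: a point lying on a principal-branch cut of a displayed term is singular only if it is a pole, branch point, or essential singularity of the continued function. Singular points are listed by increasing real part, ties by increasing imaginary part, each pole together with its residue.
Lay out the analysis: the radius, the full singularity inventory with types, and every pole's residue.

Denominator factor (x**2 - x - 10/7): discriminant 47/7, real irrational roots 1/2 + (1/14)*sqrt(329) and 1/2 - (1/14)*sqrt(329); poles of order 1, moduli 1/2 + (1/14)*sqrt(329) and -1/2 + (1/14)*sqrt(329).
Branch term (-17/19)*sqrt(1 - x/(1/10)): its argument vanishes at x = 1/10, a square-root branch point, modulus 1/10.
Branch term (9/11)*sqrt(1 - x/(5/11)): its argument vanishes at x = 5/11, a square-root branch point, modulus 5/11.
The radius of convergence is the smallest modulus among the singular points: 1/10.
The branch terms are analytic at 1/2 - (1/14)*sqrt(329) and contribute nothing to the residue; only the rational part matters.
The factor x**2 - x - 10/7 splits as (x - a)(x - a') with a = 1/2 - (1/14)*sqrt(329), a' = 1/2 + (1/14)*sqrt(329). At the order-1 pole a set g(x) = (x - a)*(rational part) = [3/10] / (x - a').
Simple pole: residue = g(a) at a = 1/2 - (1/14)*sqrt(329), which is -(3/470)*sqrt(329).
The branch terms are analytic at 1/2 + (1/14)*sqrt(329) and contribute nothing to the residue; only the rational part matters.
The factor x**2 - x - 10/7 splits as (x - a)(x - a') with a = 1/2 + (1/14)*sqrt(329), a' = 1/2 - (1/14)*sqrt(329). At the order-1 pole a set g(x) = (x - a)*(rational part) = [3/10] / (x - a').
Simple pole: residue = g(a) at a = 1/2 + (1/14)*sqrt(329), which is (3/470)*sqrt(329).
List the singular points by increasing real part (a conjugate pair: the negative imaginary part first).

Radius of convergence at 0: 1/10.
At 1/2 - (1/14)*sqrt(329): a pole of order 1; residue -(3/470)*sqrt(329).
At 1/10: an algebraic (square-root) branch point.
At 5/11: an algebraic (square-root) branch point.
At 1/2 + (1/14)*sqrt(329): a pole of order 1; residue (3/470)*sqrt(329).


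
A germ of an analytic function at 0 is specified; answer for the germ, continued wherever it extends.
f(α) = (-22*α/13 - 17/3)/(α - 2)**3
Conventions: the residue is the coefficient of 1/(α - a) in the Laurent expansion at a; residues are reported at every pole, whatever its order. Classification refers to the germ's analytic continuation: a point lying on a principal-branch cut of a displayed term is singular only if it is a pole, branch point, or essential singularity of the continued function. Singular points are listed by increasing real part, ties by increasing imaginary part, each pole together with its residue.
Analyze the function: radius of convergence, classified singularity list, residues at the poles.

Radius of convergence at 0: 2.
At 2: a pole of order 3; residue 0.

Denominator factor (α - 2)^3: pole of order 3 at 2, modulus 2.
The radius of convergence is the smallest modulus among the singular points: 2.
At the order-3 pole 2 set g(α) = (α - (2))^3*f(α) = -22*α/13 - 17/3.
Order-3 pole: residue = g''(a)/2; g''(2) = 0, so the residue is 0.


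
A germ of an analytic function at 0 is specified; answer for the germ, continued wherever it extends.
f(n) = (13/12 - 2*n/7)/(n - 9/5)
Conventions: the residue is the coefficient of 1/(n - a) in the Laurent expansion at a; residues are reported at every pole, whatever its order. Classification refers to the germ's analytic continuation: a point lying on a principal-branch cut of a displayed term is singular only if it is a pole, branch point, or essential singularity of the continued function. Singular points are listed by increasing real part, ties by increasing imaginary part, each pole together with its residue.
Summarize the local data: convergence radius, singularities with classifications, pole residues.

Denominator factor (n - 9/5): pole of order 1 at 9/5, modulus 9/5.
The radius of convergence is the smallest modulus among the singular points: 9/5.
At the order-1 pole 9/5 set g(n) = (n - (9/5))*f(n) = 13/12 - 2*n/7.
Simple pole: residue = g(a) at a = 9/5, which is 239/420.

Radius of convergence at 0: 9/5.
At 9/5: a pole of order 1; residue 239/420.


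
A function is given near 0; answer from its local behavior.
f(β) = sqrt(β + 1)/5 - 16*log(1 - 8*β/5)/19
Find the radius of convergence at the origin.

The radius of convergence is 5/8.

Branch term (1/5)*sqrt(1 - β/(-1)): its argument vanishes at β = -1, a square-root branch point, modulus 1.
Branch term (-16/19)*log(1 - β/(5/8)): its argument vanishes at β = 5/8, a logarithmic branch point, modulus 5/8.
The radius of convergence is the smallest modulus among the singular points: 5/8.


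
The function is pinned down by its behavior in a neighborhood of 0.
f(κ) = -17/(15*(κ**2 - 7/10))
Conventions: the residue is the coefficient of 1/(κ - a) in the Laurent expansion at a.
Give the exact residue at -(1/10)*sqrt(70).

The residue is (17/210)*sqrt(70).

The factor κ**2 - 7/10 splits as (κ - a)(κ - a') with a = -(1/10)*sqrt(70), a' = (1/10)*sqrt(70). At the order-1 pole a set g(κ) = (κ - a)*f(κ) = [-17/15] / (κ - a').
Simple pole: residue = g(a) at a = -(1/10)*sqrt(70), which is (17/210)*sqrt(70).


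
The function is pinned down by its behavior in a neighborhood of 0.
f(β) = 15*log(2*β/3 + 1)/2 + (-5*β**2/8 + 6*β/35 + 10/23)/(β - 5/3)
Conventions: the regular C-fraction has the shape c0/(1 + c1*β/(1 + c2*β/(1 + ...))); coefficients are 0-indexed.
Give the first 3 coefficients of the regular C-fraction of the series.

Taylor coefficients (expand at 0): a_0 = -6/23, a_1 = 19081/4025, a_2 = -699043/483000.
c0 = a_0 = -6/23. Peel one level at a time: if S = 1 + c*β/S' with S'(0) = 1, then c is the β-coefficient of S and S' = c*β/(S - 1).
S_1 = c0/f = 1 + (19081/1050)*β + (1431871739/4410000)*β^2 + ...; c1 = 19081/1050.
S_2 = c1*β/(S_1 - 1) = 1 + (-1431871739/80140200)*β + ...; c2 = -1431871739/80140200.

The regular C-fraction coefficients are [-6/23, 19081/1050, -1431871739/80140200].


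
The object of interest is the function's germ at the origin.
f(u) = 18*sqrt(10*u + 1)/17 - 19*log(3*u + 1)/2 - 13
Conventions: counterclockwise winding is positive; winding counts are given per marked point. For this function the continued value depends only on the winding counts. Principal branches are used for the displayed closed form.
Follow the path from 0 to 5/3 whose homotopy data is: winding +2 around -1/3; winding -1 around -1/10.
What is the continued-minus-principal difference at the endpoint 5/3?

Continued minus principal equals (-(12/17)*sqrt(159)) - ((38)*pi)*i.

The rational part is single-valued and drops out of the difference; each branch term changes only by its own monodromy.
(18/17)*sqrt(1 - u/(-1/10)): winding -1 is odd, the square root flips sign, contributing -2*(18/17)*sqrt(1 - (5/3)/(-1/10)) = -2*(18/17)*sqrt(53/3) = -(12/17)*sqrt(159).
(-19/2)*log(1 - u/(-1/3)): each positive loop around -1/3 adds 2*pi*i to the log, so winding +2 contributes (-19/2)*(2)*2*pi*i = -(38)*pi*i.
Summing the contributions at u = 5/3 gives (-(12/17)*sqrt(159)) - ((38)*pi)*i.


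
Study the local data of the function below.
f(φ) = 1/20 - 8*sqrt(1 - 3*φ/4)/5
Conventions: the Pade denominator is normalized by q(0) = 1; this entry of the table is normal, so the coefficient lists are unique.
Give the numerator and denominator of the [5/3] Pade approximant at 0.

The Pade approximant has numerator coefficients [-31/20, 3279/1280, -14157/10240, 8559/32768, -81/8192, -243/1310720]; denominator coefficients [1, -81/64, 243/512, -405/8192].

Taylor coefficients needed (expand at 0): a_0 = -31/20, a_1 = 3/5, a_2 = 9/80, a_3 = 27/640, a_4 = 81/4096, a_5 = 1701/163840, a_6 = 15309/2621440, a_7 = 72171/20971520, a_8 = 2814669/1342177280.
Write the denominator as Q(φ) = 1 + q1*φ + q2*φ^2 + q3*φ^3. Requiring Q*f - P = O(φ^9) with deg P <= 5 kills the coefficients of φ^6..φ^8 in Q*f:
  φ^6: a_6 + q1*a_5 + q2*a_4 + q3*a_3 = 0, i.e. 15309/2621440 + (1701/163840)*q1 + (81/4096)*q2 + (27/640)*q3 = 0.
  φ^7: a_7 + q1*a_6 + q2*a_5 + q3*a_4 = 0, i.e. 72171/20971520 + (15309/2621440)*q1 + (1701/163840)*q2 + (81/4096)*q3 = 0.
  φ^8: a_8 + q1*a_7 + q2*a_6 + q3*a_5 = 0, i.e. 2814669/1342177280 + (72171/20971520)*q1 + (15309/2621440)*q2 + (1701/163840)*q3 = 0.
Solving this linear system: q1 = -81/64, q2 = 243/512, q3 = -405/8192.
The numerator is Q*f truncated at degree 5: P0 = a_0 = -31/20; P1 = a_1 + q1*a_0 = 3279/1280; P2 = a_2 + q1*a_1 + q2*a_0 = -14157/10240; P3 = a_3 + q1*a_2 + q2*a_1 + q3*a_0 = 8559/32768; P4 = a_4 + q1*a_3 + q2*a_2 + q3*a_1 = -81/8192; P5 = a_5 + q1*a_4 + q2*a_3 + q3*a_2 = -243/1310720.


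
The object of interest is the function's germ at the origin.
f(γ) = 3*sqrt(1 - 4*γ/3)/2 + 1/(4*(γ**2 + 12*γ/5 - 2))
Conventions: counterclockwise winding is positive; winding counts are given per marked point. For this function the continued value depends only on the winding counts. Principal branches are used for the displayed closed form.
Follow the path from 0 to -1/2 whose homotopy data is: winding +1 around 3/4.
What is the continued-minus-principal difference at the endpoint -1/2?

The rational part is single-valued and drops out of the difference; each branch term changes only by its own monodromy.
(3/2)*sqrt(1 - γ/(3/4)): winding +1 is odd, the square root flips sign, contributing -2*(3/2)*sqrt(1 - (-1/2)/(3/4)) = -2*(3/2)*sqrt(5/3) = -sqrt(15).
Summing the contributions at γ = -1/2 gives -sqrt(15).

Continued minus principal equals -sqrt(15).


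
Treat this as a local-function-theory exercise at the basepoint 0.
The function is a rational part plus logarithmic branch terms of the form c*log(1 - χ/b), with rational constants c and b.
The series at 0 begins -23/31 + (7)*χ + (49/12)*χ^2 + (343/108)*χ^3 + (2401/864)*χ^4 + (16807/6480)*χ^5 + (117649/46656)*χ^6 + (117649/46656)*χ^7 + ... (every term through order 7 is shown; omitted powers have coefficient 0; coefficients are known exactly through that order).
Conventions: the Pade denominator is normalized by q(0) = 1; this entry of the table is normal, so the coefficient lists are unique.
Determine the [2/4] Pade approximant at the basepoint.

The Pade approximant has numerator coefficients [-23/31, 179416538/22282893, -454486907/74276310]; denominator coefficients [1, -1018969/718803, 5407199/14376060, 393421/14376060, 3498257/621045792].

Taylor coefficients needed (read off): a_0 = -23/31, a_1 = 7, a_2 = 49/12, a_3 = 343/108, a_4 = 2401/864, a_5 = 16807/6480, a_6 = 117649/46656.
Write the denominator as Q(χ) = 1 + q1*χ + q2*χ^2 + q3*χ^3 + q4*χ^4. Requiring Q*f - P = O(χ^7) with deg P <= 2 kills the coefficients of χ^3..χ^6 in Q*f:
  χ^3: a_3 + q1*a_2 + q2*a_1 + q3*a_0 = 0, i.e. 343/108 + (49/12)*q1 + (7)*q2 + (-23/31)*q3 = 0.
  χ^4: a_4 + q1*a_3 + q2*a_2 + q3*a_1 + q4*a_0 = 0, i.e. 2401/864 + (343/108)*q1 + (49/12)*q2 + (7)*q3 + (-23/31)*q4 = 0.
  χ^5: a_5 + q1*a_4 + q2*a_3 + q3*a_2 + q4*a_1 = 0, i.e. 16807/6480 + (2401/864)*q1 + (343/108)*q2 + (49/12)*q3 + (7)*q4 = 0.
  χ^6: a_6 + q1*a_5 + q2*a_4 + q3*a_3 + q4*a_2 = 0, i.e. 117649/46656 + (16807/6480)*q1 + (2401/864)*q2 + (343/108)*q3 + (49/12)*q4 = 0.
Solving this linear system: q1 = -1018969/718803, q2 = 5407199/14376060, q3 = 393421/14376060, q4 = 3498257/621045792.
The numerator is Q*f truncated at degree 2: P0 = a_0 = -23/31; P1 = a_1 + q1*a_0 = 179416538/22282893; P2 = a_2 + q1*a_1 + q2*a_0 = -454486907/74276310.


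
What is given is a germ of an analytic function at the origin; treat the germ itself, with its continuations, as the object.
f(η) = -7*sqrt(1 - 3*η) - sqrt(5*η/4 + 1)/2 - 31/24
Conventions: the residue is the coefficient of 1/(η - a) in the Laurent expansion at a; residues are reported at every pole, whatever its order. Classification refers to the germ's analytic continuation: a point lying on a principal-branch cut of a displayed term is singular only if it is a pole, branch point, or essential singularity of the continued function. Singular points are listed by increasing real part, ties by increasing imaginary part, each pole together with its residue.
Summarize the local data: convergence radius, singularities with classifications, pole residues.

Branch term (-7)*sqrt(1 - η/(1/3)): its argument vanishes at η = 1/3, a square-root branch point, modulus 1/3.
Branch term (-1/2)*sqrt(1 - η/(-4/5)): its argument vanishes at η = -4/5, a square-root branch point, modulus 4/5.
The radius of convergence is the smallest modulus among the singular points: 1/3.
List the singular points by increasing real part (a conjugate pair: the negative imaginary part first).

Radius of convergence at 0: 1/3.
At -4/5: an algebraic (square-root) branch point.
At 1/3: an algebraic (square-root) branch point.


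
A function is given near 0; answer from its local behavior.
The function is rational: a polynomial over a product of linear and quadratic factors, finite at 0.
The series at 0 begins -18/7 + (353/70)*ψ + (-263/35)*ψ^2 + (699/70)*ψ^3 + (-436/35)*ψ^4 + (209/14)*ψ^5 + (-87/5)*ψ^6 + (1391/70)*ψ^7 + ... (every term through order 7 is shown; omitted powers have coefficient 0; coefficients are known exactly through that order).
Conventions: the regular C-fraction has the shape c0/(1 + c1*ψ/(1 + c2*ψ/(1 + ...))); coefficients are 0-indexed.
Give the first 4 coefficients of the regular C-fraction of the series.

Taylor coefficients (read off): a_0 = -18/7, a_1 = 353/70, a_2 = -263/35, a_3 = 699/70.
c0 = a_0 = -18/7. Peel one level at a time: if S = 1 + c*ψ/S' with S'(0) = 1, then c is the ψ-coefficient of S and S' = c*ψ/(S - 1).
S_1 = c0/f = 1 + (353/180)*ψ + (29929/32400)*ψ^2 + ...; c1 = 353/180.
S_2 = c1*ψ/(S_1 - 1) = 1 + (-29929/63540)*ψ + (29929/124609)*ψ^2 + ...; c2 = -29929/63540.
S_3 = c2*ψ/(S_2 - 1) = 1 + (180/353)*ψ + ...; c3 = 180/353.

The regular C-fraction coefficients are [-18/7, 353/180, -29929/63540, 180/353].


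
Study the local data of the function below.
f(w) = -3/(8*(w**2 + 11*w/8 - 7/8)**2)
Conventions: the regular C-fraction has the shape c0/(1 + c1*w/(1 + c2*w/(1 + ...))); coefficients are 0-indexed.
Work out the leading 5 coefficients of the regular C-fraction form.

The regular C-fraction coefficients are [-24/49, -22/7, 9/154, -27185/1386, 936320/48933].

Taylor coefficients (expand at 0): a_0 = -24/49, a_1 = -528/343, a_2 = -11400/2401, a_3 = -216480/16807, a_4 = -3934200/117649.
c0 = a_0 = -24/49. Peel one level at a time: if S = 1 + c*w/S' with S'(0) = 1, then c is the w-coefficient of S and S' = c*w/(S - 1).
S_1 = c0/f = 1 + (-22/7)*w + (9/49)*w^2 + ...; c1 = -22/7.
S_2 = c1*w/(S_1 - 1) = 1 + (9/154)*w + (27185/23716)*w^2 + ...; c2 = 9/154.
S_3 = c2*w/(S_2 - 1) = 1 + (-27185/1386)*w + (30400/81)*w^2 + ...; c3 = -27185/1386.
S_4 = c3*w/(S_3 - 1) = 1 + (936320/48933)*w + ...; c4 = 936320/48933.


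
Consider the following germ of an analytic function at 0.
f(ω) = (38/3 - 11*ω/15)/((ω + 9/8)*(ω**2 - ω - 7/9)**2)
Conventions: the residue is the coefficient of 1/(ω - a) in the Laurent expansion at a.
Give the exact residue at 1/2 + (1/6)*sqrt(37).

The residue is -11190528/4315205 + (1040333688/5907515645)*sqrt(37).

The factor ω**2 - ω - 7/9 splits as (ω - a)(ω - a') with a = 1/2 + (1/6)*sqrt(37), a' = 1/2 - (1/6)*sqrt(37). At the order-2 pole a set g(ω) = (ω - a)^2*f(ω) = [(38/3 - 11*ω/15)/(ω + 9/8)] / (ω - a')^2.
Order-2 pole: residue = g'(a); g'(1/2 + (1/6)*sqrt(37)) = -11190528/4315205 + (1040333688/5907515645)*sqrt(37), so the residue is -11190528/4315205 + (1040333688/5907515645)*sqrt(37).
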